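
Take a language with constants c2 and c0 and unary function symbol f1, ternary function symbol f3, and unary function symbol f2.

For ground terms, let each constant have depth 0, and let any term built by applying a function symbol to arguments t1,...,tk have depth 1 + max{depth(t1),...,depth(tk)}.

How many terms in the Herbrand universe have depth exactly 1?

Write N_k for the number of ground terms of depth ≤ k. A term of depth ≤ k is either a constant or a function symbol applied to arguments of depth ≤ k−1, so N_k = 2 + N_{k-1} + N_{k-1}^3 + N_{k-1}.
N_0 = 2
N_1 = 2 + 2 + 2^3 + 2 = 14
Terms of depth exactly 1: N_1 − N_0 = 14 − 2 = 12.

12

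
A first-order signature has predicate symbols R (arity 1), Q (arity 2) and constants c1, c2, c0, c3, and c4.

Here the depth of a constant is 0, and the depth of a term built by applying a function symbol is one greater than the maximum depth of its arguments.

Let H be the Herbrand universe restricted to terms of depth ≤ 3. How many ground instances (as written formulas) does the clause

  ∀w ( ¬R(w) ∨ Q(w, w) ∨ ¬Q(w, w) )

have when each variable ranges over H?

Ground terms of depth ≤ 3:
  With no function symbols every ground term is a constant, so there are exactly 5 ground terms at every depth bound.
  N_0 = 5
  N_1 = 5
  N_2 = 5
  N_3 = 5
  Explicitly: c1, c2, c0, c3, c4.
So there are 5 ground terms available for substitution.
The variable w ranges independently over the available ground terms, and distinct assignments produce distinct instances.
Number of ground instances = 5.

5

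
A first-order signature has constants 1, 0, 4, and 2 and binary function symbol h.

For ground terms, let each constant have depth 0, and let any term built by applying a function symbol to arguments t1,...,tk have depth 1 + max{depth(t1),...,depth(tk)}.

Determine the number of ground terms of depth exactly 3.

162816

Let N_k = |{terms of depth ≤ k}|. Then N_0 = 4 and N_k = 4 + N_{k-1}^2 for k ≥ 1 (one summand per function symbol, arity giving the exponent).
N_0 = 4
N_1 = 4 + 4^2 = 20
N_2 = 4 + 20^2 = 404
N_3 = 4 + 404^2 = 163220
Terms of depth exactly 3: N_3 − N_2 = 163220 − 404 = 162816.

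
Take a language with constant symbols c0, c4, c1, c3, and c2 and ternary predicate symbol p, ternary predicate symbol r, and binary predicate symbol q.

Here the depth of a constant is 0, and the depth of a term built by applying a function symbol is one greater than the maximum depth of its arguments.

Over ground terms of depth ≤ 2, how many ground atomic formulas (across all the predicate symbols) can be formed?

275

First count ground terms of depth ≤ 2.
With no function symbols every ground term is a constant, so there are exactly 5 ground terms at every depth bound.
N_0 = 5
N_1 = 5
N_2 = 5
Explicitly: c0, c4, c1, c3, c2.
So |H| = 5.
For each predicate symbol, the number of ground atoms is |H| raised to its arity; summing:
  p: 5^3 = 125;  r: 5^3 = 125;  q: 5^2 = 25
Total ground atoms: 125 + 125 + 25 = 275.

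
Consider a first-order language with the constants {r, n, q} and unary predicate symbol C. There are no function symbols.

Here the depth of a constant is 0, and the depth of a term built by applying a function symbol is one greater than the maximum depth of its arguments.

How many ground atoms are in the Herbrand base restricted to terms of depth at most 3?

3

First count ground terms of depth ≤ 3.
With no function symbols every ground term is a constant, so there are exactly 3 ground terms at every depth bound.
N_0 = 3
N_1 = 3
N_2 = 3
N_3 = 3
Explicitly: r, n, q.
So |H| = 3.
Ground atoms are formed by filling each argument slot of a predicate with a term from H, so an r-ary predicate gives |H|^r atoms:
  C: 3
Total ground atoms: 3.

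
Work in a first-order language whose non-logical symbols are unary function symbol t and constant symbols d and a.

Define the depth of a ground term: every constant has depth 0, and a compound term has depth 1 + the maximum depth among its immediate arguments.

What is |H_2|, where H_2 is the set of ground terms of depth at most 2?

Let N_k count ground terms of depth at most k. Each non-constant term of depth ≤ k is some function symbol applied to depth-≤(k−1) arguments, giving N_k = 2 + N_{k-1}.
N_0 = 2
N_1 = 2 + 2 = 4
N_2 = 2 + 4 = 6
Explicitly: d, a, t(d), t(a), t(t(d)), t(t(a)).

6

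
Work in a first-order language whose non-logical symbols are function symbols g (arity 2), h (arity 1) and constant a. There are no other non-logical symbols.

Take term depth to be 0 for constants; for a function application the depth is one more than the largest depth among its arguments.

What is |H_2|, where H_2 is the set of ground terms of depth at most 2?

13

Let N_k = |{terms of depth ≤ k}|. Then N_0 = 1 and N_k = 1 + N_{k-1}^2 + N_{k-1} for k ≥ 1 (one summand per function symbol, arity giving the exponent).
N_0 = 1
N_1 = 1 + 1^2 + 1 = 3
N_2 = 1 + 3^2 + 3 = 13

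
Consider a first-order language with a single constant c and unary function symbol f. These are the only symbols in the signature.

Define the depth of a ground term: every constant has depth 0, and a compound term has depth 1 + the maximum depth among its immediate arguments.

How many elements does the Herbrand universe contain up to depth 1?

Let N_k = |{terms of depth ≤ k}|. Then N_0 = 1 and N_k = 1 + N_{k-1} for k ≥ 1 (one summand per function symbol, arity giving the exponent).
N_0 = 1
N_1 = 1 + 1 = 2
Explicitly: c, f(c).

2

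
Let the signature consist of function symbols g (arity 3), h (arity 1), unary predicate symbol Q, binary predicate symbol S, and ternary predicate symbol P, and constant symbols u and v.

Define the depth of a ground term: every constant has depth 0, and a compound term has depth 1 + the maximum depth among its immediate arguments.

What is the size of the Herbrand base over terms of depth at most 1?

1884

First count ground terms of depth ≤ 1.
Let N_k = |{terms of depth ≤ k}|. Then N_0 = 2 and N_k = 2 + N_{k-1}^3 + N_{k-1} for k ≥ 1 (one summand per function symbol, arity giving the exponent).
N_0 = 2
N_1 = 2 + 2^3 + 2 = 12
Explicitly: u, v, g(u, u, u), g(u, u, v), g(u, v, u), g(u, v, v), g(v, u, u), g(v, u, v), g(v, v, u), g(v, v, v), h(u), h(v).
So |H| = 12.
Ground atoms are formed by filling each argument slot of a predicate with a term from H, so an r-ary predicate gives |H|^r atoms:
  Q: 12;  S: 12^2 = 144;  P: 12^3 = 1728
Total ground atoms: 12 + 144 + 1728 = 1884.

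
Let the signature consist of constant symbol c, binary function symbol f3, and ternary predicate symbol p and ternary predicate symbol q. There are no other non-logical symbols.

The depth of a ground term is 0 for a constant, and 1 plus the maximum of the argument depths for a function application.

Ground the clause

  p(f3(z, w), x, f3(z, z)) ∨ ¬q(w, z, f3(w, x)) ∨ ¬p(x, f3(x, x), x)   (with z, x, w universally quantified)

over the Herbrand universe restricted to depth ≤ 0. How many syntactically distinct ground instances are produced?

1

Ground terms of depth ≤ 0:
  Count level by level. With function symbols f3/2, the terms of depth ≤ k are the 1 constant together with each function applied to depth-≤(k−1) tuples, so N_k = 1 + N_{k-1}^2.
  N_0 = 1
  Explicitly: c.
So there is exactly 1 ground term available for substitution.
The clause has 3 distinct variables (z, x, w), each appearing in the body. In the free term algebra distinct substitutions yield syntactically distinct ground instances.
Number of ground instances = 1^3 = 1.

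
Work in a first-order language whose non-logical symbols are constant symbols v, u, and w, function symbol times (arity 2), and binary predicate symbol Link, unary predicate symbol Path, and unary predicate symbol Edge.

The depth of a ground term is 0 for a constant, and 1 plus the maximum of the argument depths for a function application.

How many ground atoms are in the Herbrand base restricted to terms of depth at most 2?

First count ground terms of depth ≤ 2.
Write N_k for the number of ground terms of depth ≤ k. A term of depth ≤ k is either a constant or a function symbol applied to arguments of depth ≤ k−1, so N_k = 3 + N_{k-1}^2.
N_0 = 3
N_1 = 3 + 3^2 = 12
N_2 = 3 + 12^2 = 147
So |H| = 147.
Ground atoms are formed by filling each argument slot of a predicate with a term from H, so an r-ary predicate gives |H|^r atoms:
  Link: 147^2 = 21609;  Path: 147;  Edge: 147
Total ground atoms: 21609 + 147 + 147 = 21903.

21903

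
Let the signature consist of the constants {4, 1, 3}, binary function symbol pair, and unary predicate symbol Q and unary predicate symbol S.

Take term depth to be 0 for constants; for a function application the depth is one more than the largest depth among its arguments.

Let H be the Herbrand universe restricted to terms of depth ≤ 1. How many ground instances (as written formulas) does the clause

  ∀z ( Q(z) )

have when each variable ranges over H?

12

Ground terms of depth ≤ 1:
  Let N_k = |{terms of depth ≤ k}|. Then N_0 = 3 and N_k = 3 + N_{k-1}^2 for k ≥ 1 (one summand per function symbol, arity giving the exponent).
  N_0 = 3
  N_1 = 3 + 3^2 = 12
  Explicitly: 4, 1, 3, pair(4, 4), pair(4, 1), pair(4, 3), pair(1, 4), pair(1, 1), pair(1, 3), pair(3, 4), pair(3, 1), pair(3, 3).
So there are 12 ground terms available for substitution.
The body mentions the single quantified variable z; since ground terms form a free algebra, no two substitutions collapse to the same formula.
Number of ground instances = 12.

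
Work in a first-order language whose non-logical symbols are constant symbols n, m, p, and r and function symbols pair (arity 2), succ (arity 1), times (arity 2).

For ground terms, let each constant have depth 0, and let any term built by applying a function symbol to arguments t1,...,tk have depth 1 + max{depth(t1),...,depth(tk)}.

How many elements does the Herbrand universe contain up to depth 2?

Let N_k = |{terms of depth ≤ k}|. Then N_0 = 4 and N_k = 4 + N_{k-1}^2 + N_{k-1} + N_{k-1}^2 for k ≥ 1 (one summand per function symbol, arity giving the exponent).
N_0 = 4
N_1 = 4 + 4^2 + 4 + 4^2 = 40
N_2 = 4 + 40^2 + 40 + 40^2 = 3244

3244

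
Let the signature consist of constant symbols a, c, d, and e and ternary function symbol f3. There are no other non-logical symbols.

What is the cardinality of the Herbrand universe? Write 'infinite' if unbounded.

The signature has at least one function symbol (f3, arity 3) and at least one constant (a).
Iterating f3 gives infinitely many distinct ground terms: a, f3(a, a, a), f3(f3(a, a, a), f3(a, a, a), f3(a, a, a)), ...
So the Herbrand universe is infinite.

infinite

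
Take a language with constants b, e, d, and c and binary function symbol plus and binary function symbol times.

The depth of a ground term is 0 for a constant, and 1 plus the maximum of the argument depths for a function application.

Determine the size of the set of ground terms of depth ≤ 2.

If N_k denotes the number of depth-≤k ground terms, the 4 constants give N_0 = 4, and each function symbol of arity r contributes N_{k-1}^r new terms at level k: N_k = 4 + N_{k-1}^2 + N_{k-1}^2.
N_0 = 4
N_1 = 4 + 4^2 + 4^2 = 36
N_2 = 4 + 36^2 + 36^2 = 2596

2596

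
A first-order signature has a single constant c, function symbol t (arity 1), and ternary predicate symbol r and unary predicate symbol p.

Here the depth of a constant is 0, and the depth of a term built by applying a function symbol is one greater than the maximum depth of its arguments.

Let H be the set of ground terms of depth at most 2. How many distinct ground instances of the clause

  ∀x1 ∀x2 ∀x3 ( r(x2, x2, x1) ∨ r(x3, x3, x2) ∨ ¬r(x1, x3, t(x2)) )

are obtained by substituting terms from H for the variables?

Ground terms of depth ≤ 2:
  Let N_k = |{terms of depth ≤ k}|. Then N_0 = 1 and N_k = 1 + N_{k-1} for k ≥ 1 (one summand per function symbol, arity giving the exponent).
  N_0 = 1
  N_1 = 1 + 1 = 2
  N_2 = 1 + 2 = 3
So there are 3 ground terms available for substitution.
The clause has 3 distinct variables (x1, x2, x3), each appearing in the body. In the free term algebra distinct substitutions yield syntactically distinct ground instances.
Number of ground instances = 3^3 = 27.

27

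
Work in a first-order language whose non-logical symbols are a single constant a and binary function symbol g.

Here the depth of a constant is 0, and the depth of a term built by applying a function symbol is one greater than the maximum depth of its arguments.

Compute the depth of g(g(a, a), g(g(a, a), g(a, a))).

3

depth(g(a, a)) = 1 + max(0, 0) = 1
depth(g(g(a, a), g(a, a))) = 1 + max(1, 1) = 2
depth(g(g(a, a), g(g(a, a), g(a, a)))) = 1 + max(1, 2) = 3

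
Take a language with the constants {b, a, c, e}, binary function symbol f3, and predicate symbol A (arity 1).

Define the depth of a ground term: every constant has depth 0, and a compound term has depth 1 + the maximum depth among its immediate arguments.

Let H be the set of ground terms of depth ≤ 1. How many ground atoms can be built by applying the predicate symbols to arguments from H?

First count ground terms of depth ≤ 1.
If N_k denotes the number of depth-≤k ground terms, the 4 constants give N_0 = 4, and each function symbol of arity r contributes N_{k-1}^r new terms at level k: N_k = 4 + N_{k-1}^2.
N_0 = 4
N_1 = 4 + 4^2 = 20
So |H| = 20.
For each predicate symbol, the number of ground atoms is |H| raised to its arity; summing:
  A: 20
Total ground atoms: 20.

20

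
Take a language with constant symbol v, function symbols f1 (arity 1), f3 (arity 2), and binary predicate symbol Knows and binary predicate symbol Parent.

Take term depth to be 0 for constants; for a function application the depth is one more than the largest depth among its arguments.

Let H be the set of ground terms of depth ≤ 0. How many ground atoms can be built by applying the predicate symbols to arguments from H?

First count ground terms of depth ≤ 0.
Let N_k = |{terms of depth ≤ k}|. Then N_0 = 1 and N_k = 1 + N_{k-1} + N_{k-1}^2 for k ≥ 1 (one summand per function symbol, arity giving the exponent).
N_0 = 1
Explicitly: v.
So |H| = 1.
For each predicate symbol, the number of ground atoms is |H| raised to its arity; summing:
  Knows: 1^2 = 1;  Parent: 1^2 = 1
Total ground atoms: 1 + 1 = 2.

2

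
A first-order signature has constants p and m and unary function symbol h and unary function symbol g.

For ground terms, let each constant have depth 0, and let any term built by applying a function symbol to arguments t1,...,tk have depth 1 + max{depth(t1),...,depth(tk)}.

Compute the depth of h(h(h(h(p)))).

depth(h(p)) = 1 + depth(p) = 1 + 0 = 1
depth(h(h(p))) = 1 + depth(h(p)) = 1 + 1 = 2
depth(h(h(h(p)))) = 1 + depth(h(h(p))) = 1 + 2 = 3
depth(h(h(h(h(p))))) = 1 + depth(h(h(h(p)))) = 1 + 3 = 4

4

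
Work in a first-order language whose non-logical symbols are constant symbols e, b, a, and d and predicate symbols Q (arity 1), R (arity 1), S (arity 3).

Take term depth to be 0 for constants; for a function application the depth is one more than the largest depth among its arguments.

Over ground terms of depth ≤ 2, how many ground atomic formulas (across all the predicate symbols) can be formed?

First count ground terms of depth ≤ 2.
With no function symbols every ground term is a constant, so there are exactly 4 ground terms at every depth bound.
N_0 = 4
N_1 = 4
N_2 = 4
Explicitly: e, b, a, d.
So |H| = 4.
For each predicate symbol, the number of ground atoms is |H| raised to its arity; summing:
  Q: 4;  R: 4;  S: 4^3 = 64
Total ground atoms: 4 + 4 + 64 = 72.

72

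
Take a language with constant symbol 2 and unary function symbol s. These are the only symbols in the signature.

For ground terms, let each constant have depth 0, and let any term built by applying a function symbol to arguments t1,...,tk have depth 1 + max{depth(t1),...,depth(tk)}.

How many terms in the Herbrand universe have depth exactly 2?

If N_k denotes the number of depth-≤k ground terms, the 1 constant gives N_0 = 1, and each function symbol of arity r contributes N_{k-1}^r new terms at level k: N_k = 1 + N_{k-1}.
N_0 = 1
N_1 = 1 + 1 = 2
N_2 = 1 + 2 = 3
Terms of depth exactly 2: N_2 − N_1 = 3 − 2 = 1.

1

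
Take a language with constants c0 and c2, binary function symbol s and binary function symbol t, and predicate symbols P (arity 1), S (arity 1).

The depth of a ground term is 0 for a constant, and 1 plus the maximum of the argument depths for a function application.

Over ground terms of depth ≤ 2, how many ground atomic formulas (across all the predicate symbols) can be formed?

404

First count ground terms of depth ≤ 2.
Write N_k for the number of ground terms of depth ≤ k. A term of depth ≤ k is either a constant or a function symbol applied to arguments of depth ≤ k−1, so N_k = 2 + N_{k-1}^2 + N_{k-1}^2.
N_0 = 2
N_1 = 2 + 2^2 + 2^2 = 10
N_2 = 2 + 10^2 + 10^2 = 202
So |H| = 202.
Each predicate of arity r yields |H|^r ground atoms (one per choice of an r-tuple from H):
  P: 202;  S: 202
Total ground atoms: 202 + 202 = 404.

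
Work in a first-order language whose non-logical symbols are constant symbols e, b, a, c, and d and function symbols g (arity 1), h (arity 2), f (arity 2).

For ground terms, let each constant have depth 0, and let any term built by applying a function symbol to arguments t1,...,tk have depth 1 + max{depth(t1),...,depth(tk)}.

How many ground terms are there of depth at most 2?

Let N_k count ground terms of depth at most k. Each non-constant term of depth ≤ k is some function symbol applied to depth-≤(k−1) arguments, giving N_k = 5 + N_{k-1} + N_{k-1}^2 + N_{k-1}^2.
N_0 = 5
N_1 = 5 + 5 + 5^2 + 5^2 = 60
N_2 = 5 + 60 + 60^2 + 60^2 = 7265

7265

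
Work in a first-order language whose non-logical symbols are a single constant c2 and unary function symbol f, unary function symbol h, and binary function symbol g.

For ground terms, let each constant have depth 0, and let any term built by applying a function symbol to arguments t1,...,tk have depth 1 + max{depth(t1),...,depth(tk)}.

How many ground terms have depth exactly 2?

21

Let N_k count ground terms of depth at most k. Each non-constant term of depth ≤ k is some function symbol applied to depth-≤(k−1) arguments, giving N_k = 1 + N_{k-1} + N_{k-1} + N_{k-1}^2.
N_0 = 1
N_1 = 1 + 1 + 1 + 1^2 = 4
N_2 = 1 + 4 + 4 + 4^2 = 25
Terms of depth exactly 2: N_2 − N_1 = 25 − 4 = 21.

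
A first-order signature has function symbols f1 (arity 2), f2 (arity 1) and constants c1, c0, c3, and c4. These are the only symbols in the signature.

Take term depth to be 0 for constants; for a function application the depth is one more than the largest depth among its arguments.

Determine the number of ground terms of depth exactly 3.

Let N_k = |{terms of depth ≤ k}|. Then N_0 = 4 and N_k = 4 + N_{k-1}^2 + N_{k-1} for k ≥ 1 (one summand per function symbol, arity giving the exponent).
N_0 = 4
N_1 = 4 + 4^2 + 4 = 24
N_2 = 4 + 24^2 + 24 = 604
N_3 = 4 + 604^2 + 604 = 365424
Terms of depth exactly 3: N_3 − N_2 = 365424 − 604 = 364820.

364820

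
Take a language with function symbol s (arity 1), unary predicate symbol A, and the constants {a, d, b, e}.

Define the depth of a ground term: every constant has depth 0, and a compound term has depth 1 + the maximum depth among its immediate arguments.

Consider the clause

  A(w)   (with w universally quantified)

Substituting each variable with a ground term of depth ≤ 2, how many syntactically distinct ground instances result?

Ground terms of depth ≤ 2:
  Count level by level. With function symbols s/1, the terms of depth ≤ k are the 4 constants together with each function applied to depth-≤(k−1) tuples, so N_k = 4 + N_{k-1}.
  N_0 = 4
  N_1 = 4 + 4 = 8
  N_2 = 4 + 8 = 12
So there are 12 ground terms available for substitution.
The clause has 1 distinct variable (w), which appears in the body. In the free term algebra distinct substitutions yield syntactically distinct ground instances.
Number of ground instances = 12.

12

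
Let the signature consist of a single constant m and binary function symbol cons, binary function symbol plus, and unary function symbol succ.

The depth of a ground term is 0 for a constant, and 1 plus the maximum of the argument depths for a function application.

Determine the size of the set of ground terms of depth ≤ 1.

Let N_k count ground terms of depth at most k. Each non-constant term of depth ≤ k is some function symbol applied to depth-≤(k−1) arguments, giving N_k = 1 + N_{k-1}^2 + N_{k-1}^2 + N_{k-1}.
N_0 = 1
N_1 = 1 + 1^2 + 1^2 + 1 = 4

4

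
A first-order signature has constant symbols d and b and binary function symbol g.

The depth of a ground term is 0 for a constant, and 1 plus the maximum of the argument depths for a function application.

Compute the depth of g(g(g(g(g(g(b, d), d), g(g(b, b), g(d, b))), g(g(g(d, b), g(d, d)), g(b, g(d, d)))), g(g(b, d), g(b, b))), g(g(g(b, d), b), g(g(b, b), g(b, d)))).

6

depth(g(b, d)) = 1 + max(0, 0) = 1
depth(g(g(b, d), d)) = 1 + max(1, 0) = 2
depth(g(b, b)) = 1 + max(0, 0) = 1
depth(g(d, b)) = 1 + max(0, 0) = 1
depth(g(g(b, b), g(d, b))) = 1 + max(1, 1) = 2
depth(g(g(g(b, d), d), g(g(b, b), g(d, b)))) = 1 + max(2, 2) = 3
depth(g(d, d)) = 1 + max(0, 0) = 1
depth(g(g(d, b), g(d, d))) = 1 + max(1, 1) = 2
depth(g(b, g(d, d))) = 1 + max(0, 1) = 2
depth(g(g(g(d, b), g(d, d)), g(b, g(d, d)))) = 1 + max(2, 2) = 3
depth(g(g(g(g(b, d), d), g(g(b, b), g(d, b))), g(g(g(d, b), g(d, d)), g(b, g(d, d))))) = 1 + max(3, 3) = 4
depth(g(g(b, d), g(b, b))) = 1 + max(1, 1) = 2
depth(g(g(g(g(g(b, d), d), g(g(b, b), g(d, b))), g(g(g(d, b), g(d, d)), g(b, g(d, d)))), g(g(b, d), g(b, b)))) = 1 + max(4, 2) = 5
depth(g(g(b, d), b)) = 1 + max(1, 0) = 2
depth(g(g(b, b), g(b, d))) = 1 + max(1, 1) = 2
depth(g(g(g(b, d), b), g(g(b, b), g(b, d)))) = 1 + max(2, 2) = 3
depth(g(g(g(g(g(g(b, d), d), g(g(b, b), g(d, b))), g(g(g(d, b), g(d, d)), g(b, g(d, d)))), g(g(b, d), g(b, b))), g(g(g(b, d), b), g(g(b, b), g(b, d))))) = 1 + max(5, 3) = 6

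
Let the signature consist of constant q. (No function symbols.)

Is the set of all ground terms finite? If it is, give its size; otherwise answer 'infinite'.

There are no function symbols, so the only ground term is the single constant.
The Herbrand universe is {q}, finite with 1 element.

1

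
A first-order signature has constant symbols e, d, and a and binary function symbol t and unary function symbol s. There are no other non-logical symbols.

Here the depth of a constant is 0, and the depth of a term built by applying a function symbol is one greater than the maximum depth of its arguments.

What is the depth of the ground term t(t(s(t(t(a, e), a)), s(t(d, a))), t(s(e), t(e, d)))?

5

depth(t(a, e)) = 1 + max(0, 0) = 1
depth(t(t(a, e), a)) = 1 + max(1, 0) = 2
depth(s(t(t(a, e), a))) = 1 + depth(t(t(a, e), a)) = 1 + 2 = 3
depth(t(d, a)) = 1 + max(0, 0) = 1
depth(s(t(d, a))) = 1 + depth(t(d, a)) = 1 + 1 = 2
depth(t(s(t(t(a, e), a)), s(t(d, a)))) = 1 + max(3, 2) = 4
depth(s(e)) = 1 + depth(e) = 1 + 0 = 1
depth(t(e, d)) = 1 + max(0, 0) = 1
depth(t(s(e), t(e, d))) = 1 + max(1, 1) = 2
depth(t(t(s(t(t(a, e), a)), s(t(d, a))), t(s(e), t(e, d)))) = 1 + max(4, 2) = 5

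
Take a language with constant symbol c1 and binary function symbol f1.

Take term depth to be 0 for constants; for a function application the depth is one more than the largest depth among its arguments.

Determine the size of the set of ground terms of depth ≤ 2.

Let N_k count ground terms of depth at most k. Each non-constant term of depth ≤ k is some function symbol applied to depth-≤(k−1) arguments, giving N_k = 1 + N_{k-1}^2.
N_0 = 1
N_1 = 1 + 1^2 = 2
N_2 = 1 + 2^2 = 5
Explicitly: c1, f1(c1, c1), f1(c1, f1(c1, c1)), f1(f1(c1, c1), c1), f1(f1(c1, c1), f1(c1, c1)).

5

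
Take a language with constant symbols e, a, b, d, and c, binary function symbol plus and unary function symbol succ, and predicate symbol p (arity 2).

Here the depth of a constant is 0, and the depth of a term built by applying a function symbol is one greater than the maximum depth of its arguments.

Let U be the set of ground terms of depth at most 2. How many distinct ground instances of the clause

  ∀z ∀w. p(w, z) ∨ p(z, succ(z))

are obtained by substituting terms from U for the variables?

1600225

Ground terms of depth ≤ 2:
  Let N_k = |{terms of depth ≤ k}|. Then N_0 = 5 and N_k = 5 + N_{k-1}^2 + N_{k-1} for k ≥ 1 (one summand per function symbol, arity giving the exponent).
  N_0 = 5
  N_1 = 5 + 5^2 + 5 = 35
  N_2 = 5 + 35^2 + 35 = 1265
So there are 1265 ground terms available for substitution.
The clause has 2 distinct variables (z, w), each appearing in the body. In the free term algebra distinct substitutions yield syntactically distinct ground instances.
Number of ground instances = 1265^2 = 1600225.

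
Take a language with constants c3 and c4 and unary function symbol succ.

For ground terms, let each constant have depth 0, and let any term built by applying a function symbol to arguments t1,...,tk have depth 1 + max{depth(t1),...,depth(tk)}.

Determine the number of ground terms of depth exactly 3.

2

Let N_k count ground terms of depth at most k. Each non-constant term of depth ≤ k is some function symbol applied to depth-≤(k−1) arguments, giving N_k = 2 + N_{k-1}.
N_0 = 2
N_1 = 2 + 2 = 4
N_2 = 2 + 4 = 6
N_3 = 2 + 6 = 8
Terms of depth exactly 3: N_3 − N_2 = 8 − 6 = 2.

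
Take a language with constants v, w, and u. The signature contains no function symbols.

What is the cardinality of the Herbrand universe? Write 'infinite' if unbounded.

3

There are no function symbols, so every ground term is one of the 3 constants.
The Herbrand universe is {v, w, u}, which is finite with 3 elements.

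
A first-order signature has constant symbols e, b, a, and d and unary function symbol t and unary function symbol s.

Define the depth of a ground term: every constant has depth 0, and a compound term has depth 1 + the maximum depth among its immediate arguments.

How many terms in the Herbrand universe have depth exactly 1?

Let N_k = |{terms of depth ≤ k}|. Then N_0 = 4 and N_k = 4 + N_{k-1} + N_{k-1} for k ≥ 1 (one summand per function symbol, arity giving the exponent).
N_0 = 4
N_1 = 4 + 4 + 4 = 12
Terms of depth exactly 1: N_1 − N_0 = 12 − 4 = 8.

8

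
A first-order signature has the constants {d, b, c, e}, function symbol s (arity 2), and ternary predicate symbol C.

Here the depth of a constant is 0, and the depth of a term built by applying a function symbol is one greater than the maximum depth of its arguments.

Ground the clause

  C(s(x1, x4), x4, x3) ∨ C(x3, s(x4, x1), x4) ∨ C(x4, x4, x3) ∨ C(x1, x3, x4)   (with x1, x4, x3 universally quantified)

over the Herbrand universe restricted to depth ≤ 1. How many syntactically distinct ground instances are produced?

Ground terms of depth ≤ 1:
  If N_k denotes the number of depth-≤k ground terms, the 4 constants give N_0 = 4, and each function symbol of arity r contributes N_{k-1}^r new terms at level k: N_k = 4 + N_{k-1}^2.
  N_0 = 4
  N_1 = 4 + 4^2 = 20
So there are 20 ground terms available for substitution.
The clause has 3 distinct variables (x1, x4, x3), each appearing in the body. In the free term algebra distinct substitutions yield syntactically distinct ground instances.
Number of ground instances = 20^3 = 8000.

8000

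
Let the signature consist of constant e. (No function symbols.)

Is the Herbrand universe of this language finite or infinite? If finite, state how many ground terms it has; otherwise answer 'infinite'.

1

There are no function symbols, so the only ground term is the single constant.
The Herbrand universe is {e}, finite with 1 element.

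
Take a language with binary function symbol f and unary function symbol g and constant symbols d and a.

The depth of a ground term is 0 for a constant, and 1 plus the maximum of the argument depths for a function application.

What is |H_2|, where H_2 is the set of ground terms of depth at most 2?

74

If N_k denotes the number of depth-≤k ground terms, the 2 constants give N_0 = 2, and each function symbol of arity r contributes N_{k-1}^r new terms at level k: N_k = 2 + N_{k-1}^2 + N_{k-1}.
N_0 = 2
N_1 = 2 + 2^2 + 2 = 8
N_2 = 2 + 8^2 + 8 = 74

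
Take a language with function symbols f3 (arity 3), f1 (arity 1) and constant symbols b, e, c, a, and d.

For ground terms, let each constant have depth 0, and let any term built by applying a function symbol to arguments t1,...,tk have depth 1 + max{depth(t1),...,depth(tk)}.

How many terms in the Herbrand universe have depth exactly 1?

Count level by level. With function symbols f3/3, f1/1, the terms of depth ≤ k are the 5 constants together with each function applied to depth-≤(k−1) tuples, so N_k = 5 + N_{k-1}^3 + N_{k-1}.
N_0 = 5
N_1 = 5 + 5^3 + 5 = 135
Terms of depth exactly 1: N_1 − N_0 = 135 − 5 = 130.

130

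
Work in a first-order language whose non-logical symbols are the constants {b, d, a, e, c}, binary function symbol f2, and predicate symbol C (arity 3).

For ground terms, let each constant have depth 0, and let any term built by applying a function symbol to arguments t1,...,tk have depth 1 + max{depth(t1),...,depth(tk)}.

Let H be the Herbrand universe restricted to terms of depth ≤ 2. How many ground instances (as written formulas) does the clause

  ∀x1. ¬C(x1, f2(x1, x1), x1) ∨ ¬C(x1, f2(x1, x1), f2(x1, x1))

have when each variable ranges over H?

Ground terms of depth ≤ 2:
  If N_k denotes the number of depth-≤k ground terms, the 5 constants give N_0 = 5, and each function symbol of arity r contributes N_{k-1}^r new terms at level k: N_k = 5 + N_{k-1}^2.
  N_0 = 5
  N_1 = 5 + 5^2 = 30
  N_2 = 5 + 30^2 = 905
So there are 905 ground terms available for substitution.
The clause has 1 distinct variable (x1), which appears in the body. In the free term algebra distinct substitutions yield syntactically distinct ground instances.
Number of ground instances = 905.

905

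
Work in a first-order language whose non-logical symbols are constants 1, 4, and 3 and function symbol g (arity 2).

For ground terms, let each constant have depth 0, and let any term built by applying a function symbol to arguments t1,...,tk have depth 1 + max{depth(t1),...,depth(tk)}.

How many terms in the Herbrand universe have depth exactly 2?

Let N_k = |{terms of depth ≤ k}|. Then N_0 = 3 and N_k = 3 + N_{k-1}^2 for k ≥ 1 (one summand per function symbol, arity giving the exponent).
N_0 = 3
N_1 = 3 + 3^2 = 12
N_2 = 3 + 12^2 = 147
Terms of depth exactly 2: N_2 − N_1 = 147 − 12 = 135.

135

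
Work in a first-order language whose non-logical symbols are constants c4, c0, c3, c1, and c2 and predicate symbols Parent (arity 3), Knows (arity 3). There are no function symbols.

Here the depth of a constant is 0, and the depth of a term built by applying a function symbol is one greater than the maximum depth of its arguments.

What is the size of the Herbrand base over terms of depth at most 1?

250

First count ground terms of depth ≤ 1.
With no function symbols every ground term is a constant, so there are exactly 5 ground terms at every depth bound.
N_0 = 5
N_1 = 5
Explicitly: c4, c0, c3, c1, c2.
So |H| = 5.
Ground atoms are formed by filling each argument slot of a predicate with a term from H, so an r-ary predicate gives |H|^r atoms:
  Parent: 5^3 = 125;  Knows: 5^3 = 125
Total ground atoms: 125 + 125 = 250.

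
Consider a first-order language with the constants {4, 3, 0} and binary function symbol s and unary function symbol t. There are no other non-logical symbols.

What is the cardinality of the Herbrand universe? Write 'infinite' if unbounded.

The signature has at least one function symbol (s, arity 2) and at least one constant (4).
Iterating s gives infinitely many distinct ground terms: 4, s(4, 4), s(s(4, 4), s(4, 4)), ...
So the Herbrand universe is infinite.

infinite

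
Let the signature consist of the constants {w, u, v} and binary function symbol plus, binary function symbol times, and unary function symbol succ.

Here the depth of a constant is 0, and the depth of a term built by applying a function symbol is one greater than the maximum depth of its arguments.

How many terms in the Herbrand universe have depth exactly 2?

Let N_k count ground terms of depth at most k. Each non-constant term of depth ≤ k is some function symbol applied to depth-≤(k−1) arguments, giving N_k = 3 + N_{k-1}^2 + N_{k-1}^2 + N_{k-1}.
N_0 = 3
N_1 = 3 + 3^2 + 3^2 + 3 = 24
N_2 = 3 + 24^2 + 24^2 + 24 = 1179
Terms of depth exactly 2: N_2 − N_1 = 1179 − 24 = 1155.

1155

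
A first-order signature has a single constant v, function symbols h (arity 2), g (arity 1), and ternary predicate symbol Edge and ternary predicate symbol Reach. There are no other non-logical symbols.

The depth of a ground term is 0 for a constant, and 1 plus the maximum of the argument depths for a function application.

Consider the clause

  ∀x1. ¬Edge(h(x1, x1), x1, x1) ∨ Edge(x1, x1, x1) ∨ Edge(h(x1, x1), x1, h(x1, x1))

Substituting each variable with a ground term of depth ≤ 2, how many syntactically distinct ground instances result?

Ground terms of depth ≤ 2:
  Let N_k = |{terms of depth ≤ k}|. Then N_0 = 1 and N_k = 1 + N_{k-1}^2 + N_{k-1} for k ≥ 1 (one summand per function symbol, arity giving the exponent).
  N_0 = 1
  N_1 = 1 + 1^2 + 1 = 3
  N_2 = 1 + 3^2 + 3 = 13
So there are 13 ground terms available for substitution.
The body mentions the single quantified variable x1; since ground terms form a free algebra, no two substitutions collapse to the same formula.
Number of ground instances = 13.

13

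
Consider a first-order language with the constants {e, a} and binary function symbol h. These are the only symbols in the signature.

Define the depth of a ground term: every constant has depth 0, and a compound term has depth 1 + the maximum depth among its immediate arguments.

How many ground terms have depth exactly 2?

32

Let N_k = |{terms of depth ≤ k}|. Then N_0 = 2 and N_k = 2 + N_{k-1}^2 for k ≥ 1 (one summand per function symbol, arity giving the exponent).
N_0 = 2
N_1 = 2 + 2^2 = 6
N_2 = 2 + 6^2 = 38
Terms of depth exactly 2: N_2 − N_1 = 38 − 6 = 32.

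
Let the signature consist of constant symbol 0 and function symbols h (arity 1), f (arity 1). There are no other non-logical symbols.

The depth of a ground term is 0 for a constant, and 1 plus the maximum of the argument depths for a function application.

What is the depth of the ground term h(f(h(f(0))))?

depth(f(0)) = 1 + depth(0) = 1 + 0 = 1
depth(h(f(0))) = 1 + depth(f(0)) = 1 + 1 = 2
depth(f(h(f(0)))) = 1 + depth(h(f(0))) = 1 + 2 = 3
depth(h(f(h(f(0))))) = 1 + depth(f(h(f(0)))) = 1 + 3 = 4

4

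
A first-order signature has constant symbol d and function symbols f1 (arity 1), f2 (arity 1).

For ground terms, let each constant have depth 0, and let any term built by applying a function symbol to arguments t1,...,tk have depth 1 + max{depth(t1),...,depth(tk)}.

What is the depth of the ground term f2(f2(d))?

2

depth(f2(d)) = 1 + depth(d) = 1 + 0 = 1
depth(f2(f2(d))) = 1 + depth(f2(d)) = 1 + 1 = 2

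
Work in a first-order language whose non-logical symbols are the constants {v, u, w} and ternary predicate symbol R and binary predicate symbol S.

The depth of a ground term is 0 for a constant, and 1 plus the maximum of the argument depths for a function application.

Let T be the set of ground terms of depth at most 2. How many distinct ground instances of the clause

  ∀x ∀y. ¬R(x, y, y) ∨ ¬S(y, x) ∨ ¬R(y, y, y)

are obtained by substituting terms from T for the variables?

Ground terms of depth ≤ 2:
  With no function symbols every ground term is a constant, so there are exactly 3 ground terms at every depth bound.
  N_0 = 3
  N_1 = 3
  N_2 = 3
  Explicitly: v, u, w.
So there are 3 ground terms available for substitution.
Each of x, y ranges independently over the available ground terms, and distinct assignments produce distinct instances.
Number of ground instances = 3^2 = 9.

9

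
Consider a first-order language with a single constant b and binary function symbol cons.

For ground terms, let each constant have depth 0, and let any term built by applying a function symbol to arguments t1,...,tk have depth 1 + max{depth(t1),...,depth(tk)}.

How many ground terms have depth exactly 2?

3

Write N_k for the number of ground terms of depth ≤ k. A term of depth ≤ k is either a constant or a function symbol applied to arguments of depth ≤ k−1, so N_k = 1 + N_{k-1}^2.
N_0 = 1
N_1 = 1 + 1^2 = 2
N_2 = 1 + 2^2 = 5
Terms of depth exactly 2: N_2 − N_1 = 5 − 2 = 3.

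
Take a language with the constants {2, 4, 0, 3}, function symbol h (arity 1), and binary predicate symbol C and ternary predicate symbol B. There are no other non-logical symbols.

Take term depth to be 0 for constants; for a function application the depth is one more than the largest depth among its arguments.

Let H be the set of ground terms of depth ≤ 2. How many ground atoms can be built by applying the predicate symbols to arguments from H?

1872

First count ground terms of depth ≤ 2.
Count level by level. With function symbols h/1, the terms of depth ≤ k are the 4 constants together with each function applied to depth-≤(k−1) tuples, so N_k = 4 + N_{k-1}.
N_0 = 4
N_1 = 4 + 4 = 8
N_2 = 4 + 8 = 12
Explicitly: 2, 4, 0, 3, h(2), h(4), h(0), h(3), h(h(2)), h(h(4)), h(h(0)), h(h(3)).
So |H| = 12.
For each predicate symbol, the number of ground atoms is |H| raised to its arity; summing:
  C: 12^2 = 144;  B: 12^3 = 1728
Total ground atoms: 144 + 1728 = 1872.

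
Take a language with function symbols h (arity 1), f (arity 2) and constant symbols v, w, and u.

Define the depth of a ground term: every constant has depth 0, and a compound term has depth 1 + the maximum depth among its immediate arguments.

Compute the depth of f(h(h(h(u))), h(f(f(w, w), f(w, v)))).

depth(h(u)) = 1 + depth(u) = 1 + 0 = 1
depth(h(h(u))) = 1 + depth(h(u)) = 1 + 1 = 2
depth(h(h(h(u)))) = 1 + depth(h(h(u))) = 1 + 2 = 3
depth(f(w, w)) = 1 + max(0, 0) = 1
depth(f(w, v)) = 1 + max(0, 0) = 1
depth(f(f(w, w), f(w, v))) = 1 + max(1, 1) = 2
depth(h(f(f(w, w), f(w, v)))) = 1 + depth(f(f(w, w), f(w, v))) = 1 + 2 = 3
depth(f(h(h(h(u))), h(f(f(w, w), f(w, v))))) = 1 + max(3, 3) = 4

4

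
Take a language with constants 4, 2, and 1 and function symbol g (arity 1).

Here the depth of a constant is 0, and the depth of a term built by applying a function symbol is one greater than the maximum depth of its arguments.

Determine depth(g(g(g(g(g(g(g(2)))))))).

7

depth(g(2)) = 1 + depth(2) = 1 + 0 = 1
depth(g(g(2))) = 1 + depth(g(2)) = 1 + 1 = 2
depth(g(g(g(2)))) = 1 + depth(g(g(2))) = 1 + 2 = 3
depth(g(g(g(g(2))))) = 1 + depth(g(g(g(2)))) = 1 + 3 = 4
depth(g(g(g(g(g(2)))))) = 1 + depth(g(g(g(g(2))))) = 1 + 4 = 5
depth(g(g(g(g(g(g(2))))))) = 1 + depth(g(g(g(g(g(2)))))) = 1 + 5 = 6
depth(g(g(g(g(g(g(g(2)))))))) = 1 + depth(g(g(g(g(g(g(2))))))) = 1 + 6 = 7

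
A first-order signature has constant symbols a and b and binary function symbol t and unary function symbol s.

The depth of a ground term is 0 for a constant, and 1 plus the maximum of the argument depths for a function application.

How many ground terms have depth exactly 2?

Let N_k = |{terms of depth ≤ k}|. Then N_0 = 2 and N_k = 2 + N_{k-1}^2 + N_{k-1} for k ≥ 1 (one summand per function symbol, arity giving the exponent).
N_0 = 2
N_1 = 2 + 2^2 + 2 = 8
N_2 = 2 + 8^2 + 8 = 74
Terms of depth exactly 2: N_2 − N_1 = 74 − 8 = 66.

66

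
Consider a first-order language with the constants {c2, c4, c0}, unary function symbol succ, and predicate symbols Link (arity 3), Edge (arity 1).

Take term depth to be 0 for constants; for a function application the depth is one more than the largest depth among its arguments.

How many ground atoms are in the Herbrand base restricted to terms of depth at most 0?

30

First count ground terms of depth ≤ 0.
Count level by level. With function symbols succ/1, the terms of depth ≤ k are the 3 constants together with each function applied to depth-≤(k−1) tuples, so N_k = 3 + N_{k-1}.
N_0 = 3
Explicitly: c2, c4, c0.
So |H| = 3.
Each predicate of arity r yields |H|^r ground atoms (one per choice of an r-tuple from H):
  Link: 3^3 = 27;  Edge: 3
Total ground atoms: 27 + 3 = 30.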